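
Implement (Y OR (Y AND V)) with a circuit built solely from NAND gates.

((Y NAND Y) NAND (((Y NAND V) NAND (Y NAND V)) NAND ((Y NAND V) NAND (Y NAND V))))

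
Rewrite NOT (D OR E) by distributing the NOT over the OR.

NOT D AND NOT E
De Morgan's: NOT(OR of terms) = AND of negations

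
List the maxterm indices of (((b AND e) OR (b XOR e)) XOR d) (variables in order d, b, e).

ΠM(0, 5, 6, 7) = (d OR b OR e) AND (NOT d OR b OR NOT e) AND (NOT d OR NOT b OR e) AND (NOT d OR NOT b OR NOT e)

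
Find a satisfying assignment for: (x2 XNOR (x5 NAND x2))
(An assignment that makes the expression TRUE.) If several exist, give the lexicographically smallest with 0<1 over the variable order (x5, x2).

x5=0, x2=1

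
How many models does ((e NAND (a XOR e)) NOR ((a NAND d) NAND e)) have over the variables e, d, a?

Satisfying assignments: (1,0,0), (1,1,0)
Count: 2 out of 8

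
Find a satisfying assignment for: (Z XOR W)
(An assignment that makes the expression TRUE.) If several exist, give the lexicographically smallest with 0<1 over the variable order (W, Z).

W=0, Z=1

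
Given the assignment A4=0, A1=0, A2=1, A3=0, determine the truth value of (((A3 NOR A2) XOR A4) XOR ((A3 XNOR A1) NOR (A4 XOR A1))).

Substituting: (((0 NOR 1) XOR 0) XOR ((0 XNOR 0) NOR (0 XOR 0)))
= 0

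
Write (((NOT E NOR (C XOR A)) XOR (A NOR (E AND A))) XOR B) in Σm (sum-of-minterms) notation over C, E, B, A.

Σm(0, 3, 6, 7, 8, 11, 12, 13) = (NOT C AND NOT E AND NOT B AND NOT A) OR (NOT C AND NOT E AND B AND A) OR (NOT C AND E AND B AND NOT A) OR (NOT C AND E AND B AND A) OR (C AND NOT E AND NOT B AND NOT A) OR (C AND NOT E AND B AND A) OR (C AND E AND NOT B AND NOT A) OR (C AND E AND NOT B AND A)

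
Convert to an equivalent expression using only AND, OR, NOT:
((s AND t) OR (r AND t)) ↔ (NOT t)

(((s AND t) OR (r AND t)) AND (NOT t)) OR (NOT ((s AND t) OR (r AND t)) AND t)
(Biconditional = both true or both false)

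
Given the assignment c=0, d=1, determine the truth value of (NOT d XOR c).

Substituting: (NOT 1 XOR 0)
= 0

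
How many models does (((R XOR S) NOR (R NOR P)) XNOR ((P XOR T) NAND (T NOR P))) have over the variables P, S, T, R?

Satisfying assignments: (0,1,0,1), (0,1,1,1), (1,0,0,0), (1,0,1,0), (1,1,0,1), (1,1,1,1)
Count: 6 out of 16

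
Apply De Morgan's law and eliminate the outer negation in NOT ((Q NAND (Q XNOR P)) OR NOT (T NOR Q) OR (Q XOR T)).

NOT (Q NAND (Q XNOR P)) AND (T NOR Q) AND NOT (Q XOR T)
De Morgan's: NOT(OR of terms) = AND of negations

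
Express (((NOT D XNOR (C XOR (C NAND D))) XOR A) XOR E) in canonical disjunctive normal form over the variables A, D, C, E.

(NOT A AND NOT D AND NOT C AND NOT E) OR (NOT A AND NOT D AND C AND E) OR (NOT A AND D AND NOT C AND E) OR (NOT A AND D AND C AND E) OR (A AND NOT D AND NOT C AND E) OR (A AND NOT D AND C AND NOT E) OR (A AND D AND NOT C AND NOT E) OR (A AND D AND C AND NOT E)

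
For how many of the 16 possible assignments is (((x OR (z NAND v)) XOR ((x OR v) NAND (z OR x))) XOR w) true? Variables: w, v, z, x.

Satisfying assignments: (0,0,0,1), (0,0,1,1), (0,1,0,1), (0,1,1,1), (1,0,0,0), (1,0,1,0), (1,1,0,0), (1,1,1,0)
Count: 8 out of 16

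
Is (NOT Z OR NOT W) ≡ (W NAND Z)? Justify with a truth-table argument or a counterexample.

Yes, they are equivalent — the two output columns agree on all 4 assignments:
Z | W | Expression 1 | Expression 2
-----------------------------------
0 | 0 | 1 | 1
0 | 1 | 1 | 1
1 | 0 | 1 | 1
1 | 1 | 0 | 0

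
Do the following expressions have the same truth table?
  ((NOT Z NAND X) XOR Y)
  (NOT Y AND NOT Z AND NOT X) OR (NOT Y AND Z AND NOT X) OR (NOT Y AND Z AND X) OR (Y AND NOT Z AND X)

Yes, they are equivalent — the two output columns agree on all 8 assignments:
Y | Z | X | Expression 1 | Expression 2
---------------------------------------
0 | 0 | 0 | 1 | 1
0 | 0 | 1 | 0 | 0
0 | 1 | 0 | 1 | 1
0 | 1 | 1 | 1 | 1
1 | 0 | 0 | 0 | 0
1 | 0 | 1 | 1 | 1
1 | 1 | 0 | 0 | 0
1 | 1 | 1 | 0 | 0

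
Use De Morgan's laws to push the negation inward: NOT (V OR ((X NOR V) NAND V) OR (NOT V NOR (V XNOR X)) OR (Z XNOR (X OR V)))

NOT V AND NOT ((X NOR V) NAND V) AND NOT (NOT V NOR (V XNOR X)) AND NOT (Z XNOR (X OR V))
De Morgan's: NOT(OR of terms) = AND of negations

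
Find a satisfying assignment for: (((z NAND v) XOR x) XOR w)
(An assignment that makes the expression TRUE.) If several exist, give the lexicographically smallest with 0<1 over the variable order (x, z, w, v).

x=0, z=0, w=0, v=0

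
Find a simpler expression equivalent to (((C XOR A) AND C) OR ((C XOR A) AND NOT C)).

By distribution ((E AND v) OR (E AND NOT v) = E):
= (C XOR A)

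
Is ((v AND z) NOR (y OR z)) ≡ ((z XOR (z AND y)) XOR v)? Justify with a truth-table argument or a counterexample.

No. Counterexample: with z=0, v=0, y=0, Expression 1 = 1 but Expression 2 = 0.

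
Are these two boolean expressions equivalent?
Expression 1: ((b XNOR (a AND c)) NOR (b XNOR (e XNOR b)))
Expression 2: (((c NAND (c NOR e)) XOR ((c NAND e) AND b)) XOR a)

No. Counterexample: with b=0, e=0, a=0, c=0, Expression 1 = 0 but Expression 2 = 1.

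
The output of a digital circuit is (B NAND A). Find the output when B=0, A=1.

Substituting: (0 NAND 1)
= 1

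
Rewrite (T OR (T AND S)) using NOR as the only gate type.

((T NOR ((T NOR T) NOR (S NOR S))) NOR (T NOR ((T NOR T) NOR (S NOR S))))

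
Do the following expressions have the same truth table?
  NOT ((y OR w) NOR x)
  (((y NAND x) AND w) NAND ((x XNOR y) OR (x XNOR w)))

No. Counterexample: with x=0, y=0, w=0, Expression 1 = 0 but Expression 2 = 1.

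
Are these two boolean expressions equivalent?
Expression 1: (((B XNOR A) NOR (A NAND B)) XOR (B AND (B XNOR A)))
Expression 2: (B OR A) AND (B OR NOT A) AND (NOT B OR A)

Yes, they are equivalent — the two output columns agree on all 4 assignments:
B | A | Expression 1 | Expression 2
-----------------------------------
0 | 0 | 0 | 0
0 | 1 | 0 | 0
1 | 0 | 0 | 0
1 | 1 | 1 | 1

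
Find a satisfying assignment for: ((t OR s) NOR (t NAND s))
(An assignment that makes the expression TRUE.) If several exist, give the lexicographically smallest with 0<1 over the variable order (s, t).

UNSATISFIABLE - no assignment makes this expression true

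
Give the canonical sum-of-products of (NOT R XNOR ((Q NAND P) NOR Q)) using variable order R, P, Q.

Σm(4, 5, 6, 7) = (R AND NOT P AND NOT Q) OR (R AND NOT P AND Q) OR (R AND P AND NOT Q) OR (R AND P AND Q)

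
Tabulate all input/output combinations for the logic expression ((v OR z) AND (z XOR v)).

z | v | Output
--------------
0 | 0 | 0
0 | 1 | 1
1 | 0 | 1
1 | 1 | 0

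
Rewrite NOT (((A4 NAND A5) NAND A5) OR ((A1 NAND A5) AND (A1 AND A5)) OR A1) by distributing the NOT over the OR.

NOT ((A4 NAND A5) NAND A5) AND NOT ((A1 NAND A5) AND (A1 AND A5)) AND NOT A1
De Morgan's: NOT(OR of terms) = AND of negations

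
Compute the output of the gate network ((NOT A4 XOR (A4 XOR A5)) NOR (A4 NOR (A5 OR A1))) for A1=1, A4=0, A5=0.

Substituting: ((NOT 0 XOR (0 XOR 0)) NOR (0 NOR (0 OR 1)))
= 0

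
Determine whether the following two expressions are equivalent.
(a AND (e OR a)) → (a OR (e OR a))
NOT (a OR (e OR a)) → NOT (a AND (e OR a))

Yes, Contrapositive is always equivalent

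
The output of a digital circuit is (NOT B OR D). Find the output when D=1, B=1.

Substituting: (NOT 1 OR 1)
= 1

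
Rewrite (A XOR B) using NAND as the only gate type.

((A NAND (A NAND B)) NAND (B NAND (A NAND B)))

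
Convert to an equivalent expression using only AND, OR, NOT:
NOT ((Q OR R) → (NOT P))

(Q OR R) AND P
(Negated implication: NOT(A → B) = A AND NOT B)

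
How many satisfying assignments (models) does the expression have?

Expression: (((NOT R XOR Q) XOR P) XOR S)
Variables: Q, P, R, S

Satisfying assignments: (0,0,0,0), (0,0,1,1), (0,1,0,1), (0,1,1,0), (1,0,0,1), (1,0,1,0), (1,1,0,0), (1,1,1,1)
Count: 8 out of 16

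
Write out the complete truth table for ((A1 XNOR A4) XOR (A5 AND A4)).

A4 | A5 | A1 | Output
---------------------
0 | 0 | 0 | 1
0 | 0 | 1 | 0
0 | 1 | 0 | 1
0 | 1 | 1 | 0
1 | 0 | 0 | 0
1 | 0 | 1 | 1
1 | 1 | 0 | 1
1 | 1 | 1 | 0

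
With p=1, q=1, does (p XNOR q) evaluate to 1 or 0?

Substituting: (1 XNOR 1)
= 1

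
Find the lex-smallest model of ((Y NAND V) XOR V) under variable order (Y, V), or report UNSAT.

Y=0, V=0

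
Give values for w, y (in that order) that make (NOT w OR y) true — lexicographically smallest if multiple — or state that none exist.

w=0, y=0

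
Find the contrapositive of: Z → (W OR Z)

Contrapositive: NOT (W OR Z) → NOT Z
Note: A statement and its contrapositive are logically equivalent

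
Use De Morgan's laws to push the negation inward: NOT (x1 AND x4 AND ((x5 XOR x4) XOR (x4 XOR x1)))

NOT x1 OR NOT x4 OR NOT ((x5 XOR x4) XOR (x4 XOR x1))
De Morgan's: NOT(AND of terms) = OR of negations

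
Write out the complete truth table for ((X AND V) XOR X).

V | X | Output
--------------
0 | 0 | 0
0 | 1 | 1
1 | 0 | 0
1 | 1 | 0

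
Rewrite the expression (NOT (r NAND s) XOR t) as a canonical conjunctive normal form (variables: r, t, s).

(r OR t OR s) AND (r OR t OR NOT s) AND (NOT r OR t OR s) AND (NOT r OR NOT t OR NOT s)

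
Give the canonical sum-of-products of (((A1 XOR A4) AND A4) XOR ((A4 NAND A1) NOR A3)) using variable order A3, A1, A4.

Σm(1, 3, 5) = (NOT A3 AND NOT A1 AND A4) OR (NOT A3 AND A1 AND A4) OR (A3 AND NOT A1 AND A4)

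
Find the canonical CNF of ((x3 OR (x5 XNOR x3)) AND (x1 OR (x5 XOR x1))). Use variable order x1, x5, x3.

(x1 OR x5 OR x3) AND (x1 OR x5 OR NOT x3) AND (x1 OR NOT x5 OR x3) AND (NOT x1 OR NOT x5 OR x3)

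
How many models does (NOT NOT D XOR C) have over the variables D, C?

Satisfying assignments: (0,1), (1,0)
Count: 2 out of 4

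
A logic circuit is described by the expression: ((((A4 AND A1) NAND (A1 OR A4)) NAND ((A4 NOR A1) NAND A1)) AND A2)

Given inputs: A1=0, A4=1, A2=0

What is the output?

Substituting: ((((1 AND 0) NAND (0 OR 1)) NAND ((1 NOR 0) NAND 0)) AND 0)
= 0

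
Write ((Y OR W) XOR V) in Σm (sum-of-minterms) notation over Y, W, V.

Σm(1, 2, 4, 6) = (NOT Y AND NOT W AND V) OR (NOT Y AND W AND NOT V) OR (Y AND NOT W AND NOT V) OR (Y AND W AND NOT V)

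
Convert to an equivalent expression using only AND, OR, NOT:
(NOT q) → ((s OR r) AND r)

q OR ((s OR r) AND r)
(Implication elimination: A → B = NOT A OR B)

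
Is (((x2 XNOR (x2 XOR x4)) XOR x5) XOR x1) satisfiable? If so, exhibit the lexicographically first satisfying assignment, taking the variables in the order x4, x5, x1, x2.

x4=0, x5=0, x1=0, x2=0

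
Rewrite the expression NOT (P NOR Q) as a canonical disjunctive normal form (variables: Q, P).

(NOT Q AND P) OR (Q AND NOT P) OR (Q AND P)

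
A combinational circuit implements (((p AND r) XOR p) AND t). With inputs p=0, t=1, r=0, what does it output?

Substituting: (((0 AND 0) XOR 0) AND 1)
= 0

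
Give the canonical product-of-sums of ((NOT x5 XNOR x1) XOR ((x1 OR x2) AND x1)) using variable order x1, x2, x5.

ΠM(0, 2, 4, 6) = (x1 OR x2 OR x5) AND (x1 OR NOT x2 OR x5) AND (NOT x1 OR x2 OR x5) AND (NOT x1 OR NOT x2 OR x5)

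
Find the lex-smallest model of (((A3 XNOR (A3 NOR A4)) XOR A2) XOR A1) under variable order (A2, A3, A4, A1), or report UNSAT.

A2=0, A3=0, A4=0, A1=1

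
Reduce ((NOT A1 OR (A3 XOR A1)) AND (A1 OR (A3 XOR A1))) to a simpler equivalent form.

By distribution ((E OR v) AND (E OR NOT v) = E):
= (A3 XOR A1)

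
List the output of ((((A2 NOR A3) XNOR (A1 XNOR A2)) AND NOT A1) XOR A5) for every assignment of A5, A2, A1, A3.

A5 | A2 | A1 | A3 | Output
--------------------------
0 | 0 | 0 | 0 | 1
0 | 0 | 0 | 1 | 0
0 | 0 | 1 | 0 | 0
0 | 0 | 1 | 1 | 0
0 | 1 | 0 | 0 | 1
0 | 1 | 0 | 1 | 1
0 | 1 | 1 | 0 | 0
0 | 1 | 1 | 1 | 0
1 | 0 | 0 | 0 | 0
1 | 0 | 0 | 1 | 1
1 | 0 | 1 | 0 | 1
1 | 0 | 1 | 1 | 1
1 | 1 | 0 | 0 | 0
1 | 1 | 0 | 1 | 0
1 | 1 | 1 | 0 | 1
1 | 1 | 1 | 1 | 1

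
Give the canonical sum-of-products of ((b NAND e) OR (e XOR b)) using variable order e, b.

Σm(0, 1, 2) = (NOT e AND NOT b) OR (NOT e AND b) OR (e AND NOT b)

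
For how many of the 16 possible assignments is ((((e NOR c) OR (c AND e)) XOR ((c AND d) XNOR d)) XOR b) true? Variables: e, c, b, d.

Satisfying assignments: (0,0,0,1), (0,0,1,0), (0,1,0,0), (0,1,0,1), (1,0,0,0), (1,0,1,1), (1,1,1,0), (1,1,1,1)
Count: 8 out of 16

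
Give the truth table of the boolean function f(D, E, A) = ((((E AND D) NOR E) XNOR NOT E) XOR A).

D | E | A | Output
------------------
0 | 0 | 0 | 1
0 | 0 | 1 | 0
0 | 1 | 0 | 1
0 | 1 | 1 | 0
1 | 0 | 0 | 1
1 | 0 | 1 | 0
1 | 1 | 0 | 1
1 | 1 | 1 | 0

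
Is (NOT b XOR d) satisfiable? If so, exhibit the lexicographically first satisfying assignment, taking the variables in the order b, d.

b=0, d=0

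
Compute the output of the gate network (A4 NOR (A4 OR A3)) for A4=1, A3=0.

Substituting: (1 NOR (1 OR 0))
= 0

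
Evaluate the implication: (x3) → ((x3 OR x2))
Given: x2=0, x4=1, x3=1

Antecedent (x3) = 1; consequent ((x3 OR x2)) = 1.
1 → 1 = 1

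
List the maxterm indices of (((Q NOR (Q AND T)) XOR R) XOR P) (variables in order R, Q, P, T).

ΠM(2, 3, 4, 5, 8, 9, 14, 15) = (R OR Q OR NOT P OR T) AND (R OR Q OR NOT P OR NOT T) AND (R OR NOT Q OR P OR T) AND (R OR NOT Q OR P OR NOT T) AND (NOT R OR Q OR P OR T) AND (NOT R OR Q OR P OR NOT T) AND (NOT R OR NOT Q OR NOT P OR T) AND (NOT R OR NOT Q OR NOT P OR NOT T)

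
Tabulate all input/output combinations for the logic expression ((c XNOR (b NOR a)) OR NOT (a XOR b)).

c | a | b | Output
------------------
0 | 0 | 0 | 1
0 | 0 | 1 | 1
0 | 1 | 0 | 1
0 | 1 | 1 | 1
1 | 0 | 0 | 1
1 | 0 | 1 | 0
1 | 1 | 0 | 0
1 | 1 | 1 | 1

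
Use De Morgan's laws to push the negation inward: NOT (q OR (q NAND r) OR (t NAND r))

NOT q AND NOT (q NAND r) AND NOT (t NAND r)
De Morgan's: NOT(OR of terms) = AND of negations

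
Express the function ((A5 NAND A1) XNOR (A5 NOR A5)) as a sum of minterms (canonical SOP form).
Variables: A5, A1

Σm(0, 1, 3) = (NOT A5 AND NOT A1) OR (NOT A5 AND A1) OR (A5 AND A1)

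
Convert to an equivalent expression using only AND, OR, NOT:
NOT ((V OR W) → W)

(V OR W) AND NOT W
(Negated implication: NOT(A → B) = A AND NOT B)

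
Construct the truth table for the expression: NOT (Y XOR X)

Y | X | Output
--------------
0 | 0 | 1
0 | 1 | 0
1 | 0 | 0
1 | 1 | 1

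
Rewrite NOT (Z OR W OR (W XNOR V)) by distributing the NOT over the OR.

NOT Z AND NOT W AND NOT (W XNOR V)
De Morgan's: NOT(OR of terms) = AND of negations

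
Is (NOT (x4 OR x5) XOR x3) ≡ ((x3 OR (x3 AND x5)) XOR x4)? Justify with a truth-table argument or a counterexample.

No. Counterexample: with x5=0, x4=0, x3=0, Expression 1 = 1 but Expression 2 = 0.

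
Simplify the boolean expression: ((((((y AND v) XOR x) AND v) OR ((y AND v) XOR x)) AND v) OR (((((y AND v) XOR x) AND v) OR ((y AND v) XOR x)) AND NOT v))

By distribution ((E AND v) OR (E AND NOT v) = E) then absorption (E OR (E AND v) = E):
= ((y AND v) XOR x)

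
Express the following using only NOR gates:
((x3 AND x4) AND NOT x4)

((((x3 NOR x3) NOR (x4 NOR x4)) NOR ((x3 NOR x3) NOR (x4 NOR x4))) NOR ((x4 NOR x4) NOR (x4 NOR x4)))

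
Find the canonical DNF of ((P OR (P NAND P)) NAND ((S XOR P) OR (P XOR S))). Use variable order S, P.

(NOT S AND NOT P) OR (S AND P)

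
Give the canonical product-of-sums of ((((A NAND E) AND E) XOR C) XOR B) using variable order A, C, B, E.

ΠM(0, 3, 5, 6, 8, 9, 14, 15) = (A OR C OR B OR E) AND (A OR C OR NOT B OR NOT E) AND (A OR NOT C OR B OR NOT E) AND (A OR NOT C OR NOT B OR E) AND (NOT A OR C OR B OR E) AND (NOT A OR C OR B OR NOT E) AND (NOT A OR NOT C OR NOT B OR E) AND (NOT A OR NOT C OR NOT B OR NOT E)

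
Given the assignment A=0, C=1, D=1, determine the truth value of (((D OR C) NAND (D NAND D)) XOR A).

Substituting: (((1 OR 1) NAND (1 NAND 1)) XOR 0)
= 1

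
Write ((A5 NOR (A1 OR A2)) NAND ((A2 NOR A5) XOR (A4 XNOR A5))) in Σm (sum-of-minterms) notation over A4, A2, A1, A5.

Σm(0, 1, 2, 3, 4, 5, 6, 7, 9, 10, 11, 12, 13, 14, 15) = (NOT A4 AND NOT A2 AND NOT A1 AND NOT A5) OR (NOT A4 AND NOT A2 AND NOT A1 AND A5) OR (NOT A4 AND NOT A2 AND A1 AND NOT A5) OR (NOT A4 AND NOT A2 AND A1 AND A5) OR (NOT A4 AND A2 AND NOT A1 AND NOT A5) OR (NOT A4 AND A2 AND NOT A1 AND A5) OR (NOT A4 AND A2 AND A1 AND NOT A5) OR (NOT A4 AND A2 AND A1 AND A5) OR (A4 AND NOT A2 AND NOT A1 AND A5) OR (A4 AND NOT A2 AND A1 AND NOT A5) OR (A4 AND NOT A2 AND A1 AND A5) OR (A4 AND A2 AND NOT A1 AND NOT A5) OR (A4 AND A2 AND NOT A1 AND A5) OR (A4 AND A2 AND A1 AND NOT A5) OR (A4 AND A2 AND A1 AND A5)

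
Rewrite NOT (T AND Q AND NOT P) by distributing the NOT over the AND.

NOT T OR NOT Q OR P
De Morgan's: NOT(AND of terms) = OR of negations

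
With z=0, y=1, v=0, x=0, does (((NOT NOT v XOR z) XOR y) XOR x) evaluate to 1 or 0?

Substituting: (((NOT NOT 0 XOR 0) XOR 1) XOR 0)
= 1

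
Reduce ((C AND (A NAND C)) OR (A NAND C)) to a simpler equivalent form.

By absorption (E OR (E AND v) = E):
= (A NAND C)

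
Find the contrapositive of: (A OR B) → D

Contrapositive: NOT D → NOT (A OR B)
Note: A statement and its contrapositive are logically equivalent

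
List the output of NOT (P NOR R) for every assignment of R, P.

R | P | Output
--------------
0 | 0 | 0
0 | 1 | 1
1 | 0 | 1
1 | 1 | 1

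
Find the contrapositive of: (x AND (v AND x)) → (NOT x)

Contrapositive: x → NOT (x AND (v AND x))
Note: A statement and its contrapositive are logically equivalent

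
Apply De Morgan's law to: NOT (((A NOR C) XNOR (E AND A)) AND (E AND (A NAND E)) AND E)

NOT ((A NOR C) XNOR (E AND A)) OR NOT (E AND (A NAND E)) OR NOT E
De Morgan's: NOT(AND of terms) = OR of negations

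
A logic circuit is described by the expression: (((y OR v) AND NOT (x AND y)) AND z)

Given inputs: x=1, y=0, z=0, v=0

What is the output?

Substituting: (((0 OR 0) AND NOT (1 AND 0)) AND 0)
= 0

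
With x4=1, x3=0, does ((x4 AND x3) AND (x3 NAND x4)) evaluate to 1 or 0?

Substituting: ((1 AND 0) AND (0 NAND 1))
= 0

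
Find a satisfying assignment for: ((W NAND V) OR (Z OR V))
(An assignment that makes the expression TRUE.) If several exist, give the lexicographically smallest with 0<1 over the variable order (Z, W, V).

Z=0, W=0, V=0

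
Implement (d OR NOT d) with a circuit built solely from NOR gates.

((d NOR (d NOR d)) NOR (d NOR (d NOR d)))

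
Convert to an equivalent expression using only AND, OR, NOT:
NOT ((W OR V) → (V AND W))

(W OR V) AND NOT (V AND W)
(Negated implication: NOT(A → B) = A AND NOT B)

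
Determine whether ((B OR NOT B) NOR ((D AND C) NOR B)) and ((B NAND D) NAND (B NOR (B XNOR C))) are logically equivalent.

No. Counterexample: with B=0, D=0, C=0, Expression 1 = 0 but Expression 2 = 1.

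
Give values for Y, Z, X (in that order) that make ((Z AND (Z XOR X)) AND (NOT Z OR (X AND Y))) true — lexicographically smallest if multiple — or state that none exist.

UNSATISFIABLE - no assignment makes this expression true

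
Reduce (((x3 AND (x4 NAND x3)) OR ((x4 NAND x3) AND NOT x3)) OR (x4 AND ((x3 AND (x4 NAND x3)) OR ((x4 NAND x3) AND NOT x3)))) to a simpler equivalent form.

By absorption (E OR (E AND v) = E) then distribution ((E AND v) OR (E AND NOT v) = E):
= (x4 NAND x3)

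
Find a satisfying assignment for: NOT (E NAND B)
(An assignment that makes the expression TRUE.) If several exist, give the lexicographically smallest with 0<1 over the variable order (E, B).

E=1, B=1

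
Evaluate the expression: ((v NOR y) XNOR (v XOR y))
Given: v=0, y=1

Substituting: ((0 NOR 1) XNOR (0 XOR 1))
= 0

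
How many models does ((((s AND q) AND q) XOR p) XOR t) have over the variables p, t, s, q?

Satisfying assignments: (0,0,1,1), (0,1,0,0), (0,1,0,1), (0,1,1,0), (1,0,0,0), (1,0,0,1), (1,0,1,0), (1,1,1,1)
Count: 8 out of 16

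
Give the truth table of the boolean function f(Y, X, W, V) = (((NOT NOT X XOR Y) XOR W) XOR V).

Y | X | W | V | Output
----------------------
0 | 0 | 0 | 0 | 0
0 | 0 | 0 | 1 | 1
0 | 0 | 1 | 0 | 1
0 | 0 | 1 | 1 | 0
0 | 1 | 0 | 0 | 1
0 | 1 | 0 | 1 | 0
0 | 1 | 1 | 0 | 0
0 | 1 | 1 | 1 | 1
1 | 0 | 0 | 0 | 1
1 | 0 | 0 | 1 | 0
1 | 0 | 1 | 0 | 0
1 | 0 | 1 | 1 | 1
1 | 1 | 0 | 0 | 0
1 | 1 | 0 | 1 | 1
1 | 1 | 1 | 0 | 1
1 | 1 | 1 | 1 | 0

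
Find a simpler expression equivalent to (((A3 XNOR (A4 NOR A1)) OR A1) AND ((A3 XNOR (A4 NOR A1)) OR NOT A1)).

By distribution ((E OR v) AND (E OR NOT v) = E):
= (A3 XNOR (A4 NOR A1))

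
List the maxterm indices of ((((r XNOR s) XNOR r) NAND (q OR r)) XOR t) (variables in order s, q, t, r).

ΠM(2, 3, 6, 7, 9, 10, 12, 13) = (s OR q OR NOT t OR r) AND (s OR q OR NOT t OR NOT r) AND (s OR NOT q OR NOT t OR r) AND (s OR NOT q OR NOT t OR NOT r) AND (NOT s OR q OR t OR NOT r) AND (NOT s OR q OR NOT t OR r) AND (NOT s OR NOT q OR t OR r) AND (NOT s OR NOT q OR t OR NOT r)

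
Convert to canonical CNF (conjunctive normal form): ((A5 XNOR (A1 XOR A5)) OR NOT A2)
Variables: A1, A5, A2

(NOT A1 OR A5 OR NOT A2) AND (NOT A1 OR NOT A5 OR NOT A2)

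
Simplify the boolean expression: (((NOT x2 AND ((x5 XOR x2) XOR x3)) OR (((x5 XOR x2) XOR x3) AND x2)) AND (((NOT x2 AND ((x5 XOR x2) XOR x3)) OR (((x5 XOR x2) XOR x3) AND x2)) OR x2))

By absorption (E AND (E OR v) = E) then distribution ((E AND v) OR (E AND NOT v) = E):
= ((x5 XOR x2) XOR x3)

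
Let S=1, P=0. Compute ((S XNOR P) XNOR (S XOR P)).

Substituting: ((1 XNOR 0) XNOR (1 XOR 0))
= 0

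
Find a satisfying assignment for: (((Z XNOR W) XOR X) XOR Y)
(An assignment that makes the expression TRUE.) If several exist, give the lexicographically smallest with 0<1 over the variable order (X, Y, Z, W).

X=0, Y=0, Z=0, W=0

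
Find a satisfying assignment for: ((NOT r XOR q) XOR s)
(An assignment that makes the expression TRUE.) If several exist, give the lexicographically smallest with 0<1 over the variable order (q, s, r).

q=0, s=0, r=0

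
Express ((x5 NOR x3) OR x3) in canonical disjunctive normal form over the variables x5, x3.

(NOT x5 AND NOT x3) OR (NOT x5 AND x3) OR (x5 AND x3)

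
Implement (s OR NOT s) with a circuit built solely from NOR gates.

((s NOR (s NOR s)) NOR (s NOR (s NOR s)))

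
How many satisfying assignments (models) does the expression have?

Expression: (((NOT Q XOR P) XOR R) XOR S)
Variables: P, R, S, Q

Satisfying assignments: (0,0,0,0), (0,0,1,1), (0,1,0,1), (0,1,1,0), (1,0,0,1), (1,0,1,0), (1,1,0,0), (1,1,1,1)
Count: 8 out of 16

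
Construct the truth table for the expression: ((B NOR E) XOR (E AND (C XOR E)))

E | C | B | Output
------------------
0 | 0 | 0 | 1
0 | 0 | 1 | 0
0 | 1 | 0 | 1
0 | 1 | 1 | 0
1 | 0 | 0 | 1
1 | 0 | 1 | 1
1 | 1 | 0 | 0
1 | 1 | 1 | 0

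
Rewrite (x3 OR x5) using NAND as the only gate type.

((x3 NAND x3) NAND (x5 NAND x5))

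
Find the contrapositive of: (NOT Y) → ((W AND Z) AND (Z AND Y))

Contrapositive: NOT ((W AND Z) AND (Z AND Y)) → Y
Note: A statement and its contrapositive are logically equivalent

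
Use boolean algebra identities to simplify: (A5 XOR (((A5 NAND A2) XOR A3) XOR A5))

By XOR self-cancellation ((E XOR v) XOR v = E):
= ((A5 NAND A2) XOR A3)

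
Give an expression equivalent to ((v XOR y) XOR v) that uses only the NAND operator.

((((v NAND (v NAND y)) NAND (y NAND (v NAND y))) NAND (((v NAND (v NAND y)) NAND (y NAND (v NAND y))) NAND v)) NAND (v NAND (((v NAND (v NAND y)) NAND (y NAND (v NAND y))) NAND v)))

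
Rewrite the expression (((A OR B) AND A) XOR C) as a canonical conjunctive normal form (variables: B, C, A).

(B OR C OR A) AND (B OR NOT C OR NOT A) AND (NOT B OR C OR A) AND (NOT B OR NOT C OR NOT A)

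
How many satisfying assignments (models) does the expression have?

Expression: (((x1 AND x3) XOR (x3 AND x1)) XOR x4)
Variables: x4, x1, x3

Satisfying assignments: (1,0,0), (1,0,1), (1,1,0), (1,1,1)
Count: 4 out of 8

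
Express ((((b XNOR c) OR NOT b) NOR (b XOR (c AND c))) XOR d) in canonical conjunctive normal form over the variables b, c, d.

(b OR c OR d) AND (b OR NOT c OR d) AND (NOT b OR c OR d) AND (NOT b OR NOT c OR d)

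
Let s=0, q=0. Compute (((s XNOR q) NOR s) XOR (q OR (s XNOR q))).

Substituting: (((0 XNOR 0) NOR 0) XOR (0 OR (0 XNOR 0)))
= 1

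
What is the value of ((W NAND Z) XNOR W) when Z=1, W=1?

Substituting: ((1 NAND 1) XNOR 1)
= 0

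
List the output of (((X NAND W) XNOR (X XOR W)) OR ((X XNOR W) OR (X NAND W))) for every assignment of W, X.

W | X | Output
--------------
0 | 0 | 1
0 | 1 | 1
1 | 0 | 1
1 | 1 | 1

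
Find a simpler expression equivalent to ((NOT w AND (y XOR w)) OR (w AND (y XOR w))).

By distribution ((E AND v) OR (E AND NOT v) = E):
= (y XOR w)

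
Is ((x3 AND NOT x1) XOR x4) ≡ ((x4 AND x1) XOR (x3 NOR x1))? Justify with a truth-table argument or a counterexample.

No. Counterexample: with x4=0, x3=0, x1=0, Expression 1 = 0 but Expression 2 = 1.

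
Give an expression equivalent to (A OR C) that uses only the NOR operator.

((A NOR C) NOR (A NOR C))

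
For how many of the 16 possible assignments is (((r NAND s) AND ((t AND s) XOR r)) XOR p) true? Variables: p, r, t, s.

Satisfying assignments: (0,0,1,1), (0,1,0,0), (0,1,1,0), (1,0,0,0), (1,0,0,1), (1,0,1,0), (1,1,0,1), (1,1,1,1)
Count: 8 out of 16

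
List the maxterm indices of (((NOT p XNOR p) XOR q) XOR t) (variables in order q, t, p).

ΠM(0, 1, 6, 7) = (q OR t OR p) AND (q OR t OR NOT p) AND (NOT q OR NOT t OR p) AND (NOT q OR NOT t OR NOT p)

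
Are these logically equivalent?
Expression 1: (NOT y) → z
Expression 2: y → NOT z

No, Inverse is not equivalent to original (counterexample: z=0, y=0)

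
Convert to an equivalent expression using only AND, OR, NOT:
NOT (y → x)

y AND NOT x
(Negated implication: NOT(A → B) = A AND NOT B)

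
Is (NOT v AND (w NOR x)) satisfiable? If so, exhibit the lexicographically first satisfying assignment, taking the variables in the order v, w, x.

v=0, w=0, x=0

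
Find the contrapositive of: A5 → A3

Contrapositive: NOT A3 → NOT A5
Note: A statement and its contrapositive are logically equivalent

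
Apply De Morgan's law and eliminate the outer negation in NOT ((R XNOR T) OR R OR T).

NOT (R XNOR T) AND NOT R AND NOT T
De Morgan's: NOT(OR of terms) = AND of negations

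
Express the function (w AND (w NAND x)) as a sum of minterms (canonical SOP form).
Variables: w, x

Σm(2) = (w AND NOT x)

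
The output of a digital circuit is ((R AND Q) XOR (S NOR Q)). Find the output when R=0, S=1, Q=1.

Substituting: ((0 AND 1) XOR (1 NOR 1))
= 0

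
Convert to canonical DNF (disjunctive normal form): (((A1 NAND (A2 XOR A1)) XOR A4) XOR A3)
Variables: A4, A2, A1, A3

(NOT A4 AND NOT A2 AND NOT A1 AND NOT A3) OR (NOT A4 AND NOT A2 AND A1 AND A3) OR (NOT A4 AND A2 AND NOT A1 AND NOT A3) OR (NOT A4 AND A2 AND A1 AND NOT A3) OR (A4 AND NOT A2 AND NOT A1 AND A3) OR (A4 AND NOT A2 AND A1 AND NOT A3) OR (A4 AND A2 AND NOT A1 AND A3) OR (A4 AND A2 AND A1 AND A3)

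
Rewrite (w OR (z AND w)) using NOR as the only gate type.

((w NOR ((z NOR z) NOR (w NOR w))) NOR (w NOR ((z NOR z) NOR (w NOR w))))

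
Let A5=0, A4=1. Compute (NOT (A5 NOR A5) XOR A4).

Substituting: (NOT (0 NOR 0) XOR 1)
= 1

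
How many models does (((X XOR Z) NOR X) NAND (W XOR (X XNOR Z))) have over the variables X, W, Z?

Satisfying assignments: (0,0,1), (0,1,0), (0,1,1), (1,0,0), (1,0,1), (1,1,0), (1,1,1)
Count: 7 out of 8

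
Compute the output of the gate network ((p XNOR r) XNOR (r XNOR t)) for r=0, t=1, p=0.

Substituting: ((0 XNOR 0) XNOR (0 XNOR 1))
= 0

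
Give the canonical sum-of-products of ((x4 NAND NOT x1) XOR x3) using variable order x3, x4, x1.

Σm(0, 1, 3, 6) = (NOT x3 AND NOT x4 AND NOT x1) OR (NOT x3 AND NOT x4 AND x1) OR (NOT x3 AND x4 AND x1) OR (x3 AND x4 AND NOT x1)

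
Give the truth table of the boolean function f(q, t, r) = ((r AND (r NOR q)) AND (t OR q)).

q | t | r | Output
------------------
0 | 0 | 0 | 0
0 | 0 | 1 | 0
0 | 1 | 0 | 0
0 | 1 | 1 | 0
1 | 0 | 0 | 0
1 | 0 | 1 | 0
1 | 1 | 0 | 0
1 | 1 | 1 | 0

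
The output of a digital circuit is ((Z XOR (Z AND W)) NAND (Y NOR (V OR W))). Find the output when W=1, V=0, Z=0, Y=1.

Substituting: ((0 XOR (0 AND 1)) NAND (1 NOR (0 OR 1)))
= 1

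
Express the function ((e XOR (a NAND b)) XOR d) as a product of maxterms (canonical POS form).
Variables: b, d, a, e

ΠM(1, 3, 4, 6, 9, 10, 12, 15) = (b OR d OR a OR NOT e) AND (b OR d OR NOT a OR NOT e) AND (b OR NOT d OR a OR e) AND (b OR NOT d OR NOT a OR e) AND (NOT b OR d OR a OR NOT e) AND (NOT b OR d OR NOT a OR e) AND (NOT b OR NOT d OR a OR e) AND (NOT b OR NOT d OR NOT a OR NOT e)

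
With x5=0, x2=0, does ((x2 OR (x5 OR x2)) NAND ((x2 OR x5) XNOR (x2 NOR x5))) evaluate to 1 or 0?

Substituting: ((0 OR (0 OR 0)) NAND ((0 OR 0) XNOR (0 NOR 0)))
= 1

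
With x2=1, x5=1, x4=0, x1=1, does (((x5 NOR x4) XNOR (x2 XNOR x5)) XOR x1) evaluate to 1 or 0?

Substituting: (((1 NOR 0) XNOR (1 XNOR 1)) XOR 1)
= 1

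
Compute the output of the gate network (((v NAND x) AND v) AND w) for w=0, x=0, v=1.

Substituting: (((1 NAND 0) AND 1) AND 0)
= 0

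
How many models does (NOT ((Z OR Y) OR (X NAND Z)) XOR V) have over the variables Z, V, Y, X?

Satisfying assignments: (0,1,0,0), (0,1,0,1), (0,1,1,0), (0,1,1,1), (1,1,0,0), (1,1,0,1), (1,1,1,0), (1,1,1,1)
Count: 8 out of 16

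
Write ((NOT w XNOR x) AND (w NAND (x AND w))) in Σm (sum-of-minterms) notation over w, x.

Σm(1, 2) = (NOT w AND x) OR (w AND NOT x)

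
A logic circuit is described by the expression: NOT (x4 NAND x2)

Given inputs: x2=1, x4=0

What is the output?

Substituting: NOT (0 NAND 1)
= 0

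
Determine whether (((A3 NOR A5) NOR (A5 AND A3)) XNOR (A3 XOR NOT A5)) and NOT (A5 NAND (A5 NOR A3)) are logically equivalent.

Yes, they are equivalent — the two output columns agree on all 4 assignments:
A5 | A3 | Expression 1 | Expression 2
-------------------------------------
0 | 0 | 0 | 0
0 | 1 | 0 | 0
1 | 0 | 0 | 0
1 | 1 | 0 | 0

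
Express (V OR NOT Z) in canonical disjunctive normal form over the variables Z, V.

(NOT Z AND NOT V) OR (NOT Z AND V) OR (Z AND V)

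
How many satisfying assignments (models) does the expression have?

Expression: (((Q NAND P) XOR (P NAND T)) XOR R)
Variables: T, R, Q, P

Satisfying assignments: (0,0,1,1), (0,1,0,0), (0,1,0,1), (0,1,1,0), (1,0,0,1), (1,1,0,0), (1,1,1,0), (1,1,1,1)
Count: 8 out of 16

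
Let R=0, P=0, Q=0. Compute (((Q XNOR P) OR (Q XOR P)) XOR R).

Substituting: (((0 XNOR 0) OR (0 XOR 0)) XOR 0)
= 1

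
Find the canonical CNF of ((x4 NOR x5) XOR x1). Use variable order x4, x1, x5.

(x4 OR x1 OR NOT x5) AND (x4 OR NOT x1 OR x5) AND (NOT x4 OR x1 OR x5) AND (NOT x4 OR x1 OR NOT x5)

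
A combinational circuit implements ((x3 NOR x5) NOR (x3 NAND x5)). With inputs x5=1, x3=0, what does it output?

Substituting: ((0 NOR 1) NOR (0 NAND 1))
= 0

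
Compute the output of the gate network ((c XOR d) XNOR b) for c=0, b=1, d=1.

Substituting: ((0 XOR 1) XNOR 1)
= 1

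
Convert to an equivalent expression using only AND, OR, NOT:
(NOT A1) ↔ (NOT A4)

((NOT A1) AND (NOT A4)) OR (A1 AND A4)
(Biconditional = both true or both false)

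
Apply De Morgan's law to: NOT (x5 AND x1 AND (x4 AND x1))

NOT x5 OR NOT x1 OR NOT (x4 AND x1)
De Morgan's: NOT(AND of terms) = OR of negations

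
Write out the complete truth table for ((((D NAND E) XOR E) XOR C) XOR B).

C | E | D | B | Output
----------------------
0 | 0 | 0 | 0 | 1
0 | 0 | 0 | 1 | 0
0 | 0 | 1 | 0 | 1
0 | 0 | 1 | 1 | 0
0 | 1 | 0 | 0 | 0
0 | 1 | 0 | 1 | 1
0 | 1 | 1 | 0 | 1
0 | 1 | 1 | 1 | 0
1 | 0 | 0 | 0 | 0
1 | 0 | 0 | 1 | 1
1 | 0 | 1 | 0 | 0
1 | 0 | 1 | 1 | 1
1 | 1 | 0 | 0 | 1
1 | 1 | 0 | 1 | 0
1 | 1 | 1 | 0 | 0
1 | 1 | 1 | 1 | 1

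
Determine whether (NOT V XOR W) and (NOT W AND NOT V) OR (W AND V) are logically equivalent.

Yes, they are equivalent — the two output columns agree on all 4 assignments:
W | V | Expression 1 | Expression 2
-----------------------------------
0 | 0 | 1 | 1
0 | 1 | 0 | 0
1 | 0 | 0 | 0
1 | 1 | 1 | 1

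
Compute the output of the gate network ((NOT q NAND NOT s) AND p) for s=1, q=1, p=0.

Substituting: ((NOT 1 NAND NOT 1) AND 0)
= 0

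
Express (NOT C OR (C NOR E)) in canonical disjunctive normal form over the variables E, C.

(NOT E AND NOT C) OR (E AND NOT C)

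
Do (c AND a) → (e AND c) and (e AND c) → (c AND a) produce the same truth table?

No, Converse is not equivalent to original (counterexample: e=0, c=1, a=1)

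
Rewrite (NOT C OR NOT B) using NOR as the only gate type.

(((C NOR C) NOR (B NOR B)) NOR ((C NOR C) NOR (B NOR B)))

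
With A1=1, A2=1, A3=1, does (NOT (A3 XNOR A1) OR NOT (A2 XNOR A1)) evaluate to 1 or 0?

Substituting: (NOT (1 XNOR 1) OR NOT (1 XNOR 1))
= 0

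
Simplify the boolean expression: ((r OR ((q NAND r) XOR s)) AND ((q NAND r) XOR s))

By absorption (E AND (E OR v) = E):
= ((q NAND r) XOR s)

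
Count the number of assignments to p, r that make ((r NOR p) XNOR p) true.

Satisfying assignments: (0,1)
Count: 1 out of 4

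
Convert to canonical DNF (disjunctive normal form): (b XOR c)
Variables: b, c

(NOT b AND c) OR (b AND NOT c)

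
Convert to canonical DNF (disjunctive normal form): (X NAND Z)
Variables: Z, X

(NOT Z AND NOT X) OR (NOT Z AND X) OR (Z AND NOT X)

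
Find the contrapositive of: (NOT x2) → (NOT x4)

Contrapositive: x4 → x2
Note: A statement and its contrapositive are logically equivalent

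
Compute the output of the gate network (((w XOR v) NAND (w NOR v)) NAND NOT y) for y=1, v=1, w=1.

Substituting: (((1 XOR 1) NAND (1 NOR 1)) NAND NOT 1)
= 1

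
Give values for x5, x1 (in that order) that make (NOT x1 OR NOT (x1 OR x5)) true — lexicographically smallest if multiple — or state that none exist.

x5=0, x1=0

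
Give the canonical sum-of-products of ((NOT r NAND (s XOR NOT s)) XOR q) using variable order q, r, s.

Σm(2, 3, 4, 5) = (NOT q AND r AND NOT s) OR (NOT q AND r AND s) OR (q AND NOT r AND NOT s) OR (q AND NOT r AND s)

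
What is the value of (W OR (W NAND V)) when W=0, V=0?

Substituting: (0 OR (0 NAND 0))
= 1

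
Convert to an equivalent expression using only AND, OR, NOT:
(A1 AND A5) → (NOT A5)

NOT (A1 AND A5) OR (NOT A5)
(Implication elimination: A → B = NOT A OR B)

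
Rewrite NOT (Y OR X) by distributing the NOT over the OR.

NOT Y AND NOT X
De Morgan's: NOT(OR of terms) = AND of negations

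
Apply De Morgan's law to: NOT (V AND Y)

NOT V OR NOT Y
De Morgan's: NOT(AND of terms) = OR of negations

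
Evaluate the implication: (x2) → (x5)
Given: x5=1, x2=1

Antecedent (x2) = 1; consequent (x5) = 1.
1 → 1 = 1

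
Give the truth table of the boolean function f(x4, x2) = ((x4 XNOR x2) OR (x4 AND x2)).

x4 | x2 | Output
----------------
0 | 0 | 1
0 | 1 | 0
1 | 0 | 0
1 | 1 | 1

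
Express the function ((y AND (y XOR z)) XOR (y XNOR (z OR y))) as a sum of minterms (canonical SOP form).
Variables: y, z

Σm(0, 3) = (NOT y AND NOT z) OR (y AND z)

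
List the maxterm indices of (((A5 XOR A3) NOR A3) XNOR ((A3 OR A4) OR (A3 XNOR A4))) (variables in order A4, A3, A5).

ΠM(1, 2, 3, 5, 6, 7) = (A4 OR A3 OR NOT A5) AND (A4 OR NOT A3 OR A5) AND (A4 OR NOT A3 OR NOT A5) AND (NOT A4 OR A3 OR NOT A5) AND (NOT A4 OR NOT A3 OR A5) AND (NOT A4 OR NOT A3 OR NOT A5)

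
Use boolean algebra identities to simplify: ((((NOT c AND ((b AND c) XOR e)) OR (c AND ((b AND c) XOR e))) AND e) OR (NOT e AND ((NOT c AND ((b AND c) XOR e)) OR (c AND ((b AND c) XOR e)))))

By distribution ((E AND v) OR (E AND NOT v) = E) then distribution ((E AND v) OR (E AND NOT v) = E):
= ((b AND c) XOR e)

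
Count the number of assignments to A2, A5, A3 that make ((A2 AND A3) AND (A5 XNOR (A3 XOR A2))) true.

Satisfying assignments: (1,0,1)
Count: 1 out of 8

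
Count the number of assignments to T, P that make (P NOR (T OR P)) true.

Satisfying assignments: (0,0)
Count: 1 out of 4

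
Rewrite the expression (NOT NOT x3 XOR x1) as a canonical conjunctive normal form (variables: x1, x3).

(x1 OR x3) AND (NOT x1 OR NOT x3)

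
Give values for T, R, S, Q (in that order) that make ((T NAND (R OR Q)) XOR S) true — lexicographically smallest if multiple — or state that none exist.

T=0, R=0, S=0, Q=0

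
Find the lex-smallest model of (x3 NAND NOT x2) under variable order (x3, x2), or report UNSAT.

x3=0, x2=0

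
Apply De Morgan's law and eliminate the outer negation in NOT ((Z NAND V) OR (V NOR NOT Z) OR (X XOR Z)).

NOT (Z NAND V) AND NOT (V NOR NOT Z) AND NOT (X XOR Z)
De Morgan's: NOT(OR of terms) = AND of negations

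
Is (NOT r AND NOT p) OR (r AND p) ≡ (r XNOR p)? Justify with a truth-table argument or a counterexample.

Yes, they are equivalent — the two output columns agree on all 4 assignments:
r | p | Expression 1 | Expression 2
-----------------------------------
0 | 0 | 1 | 1
0 | 1 | 0 | 0
1 | 0 | 0 | 0
1 | 1 | 1 | 1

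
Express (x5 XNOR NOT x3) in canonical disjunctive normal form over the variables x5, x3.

(NOT x5 AND x3) OR (x5 AND NOT x3)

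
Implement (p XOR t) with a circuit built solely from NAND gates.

((p NAND (p NAND t)) NAND (t NAND (p NAND t)))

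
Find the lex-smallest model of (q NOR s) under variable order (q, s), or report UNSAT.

q=0, s=0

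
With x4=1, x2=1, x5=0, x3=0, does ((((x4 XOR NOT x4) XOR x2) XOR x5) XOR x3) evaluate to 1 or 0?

Substituting: ((((1 XOR NOT 1) XOR 1) XOR 0) XOR 0)
= 0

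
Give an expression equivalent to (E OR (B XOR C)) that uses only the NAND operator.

((E NAND E) NAND (((B NAND (B NAND C)) NAND (C NAND (B NAND C))) NAND ((B NAND (B NAND C)) NAND (C NAND (B NAND C)))))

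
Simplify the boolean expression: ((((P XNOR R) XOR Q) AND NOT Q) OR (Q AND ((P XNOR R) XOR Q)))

By distribution ((E AND v) OR (E AND NOT v) = E):
= ((P XNOR R) XOR Q)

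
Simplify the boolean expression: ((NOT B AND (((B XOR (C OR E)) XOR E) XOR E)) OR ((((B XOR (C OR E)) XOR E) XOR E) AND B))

By distribution ((E AND v) OR (E AND NOT v) = E) then XOR self-cancellation ((E XOR v) XOR v = E):
= (B XOR (C OR E))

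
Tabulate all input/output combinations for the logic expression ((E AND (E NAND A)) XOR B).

A | E | B | Output
------------------
0 | 0 | 0 | 0
0 | 0 | 1 | 1
0 | 1 | 0 | 1
0 | 1 | 1 | 0
1 | 0 | 0 | 0
1 | 0 | 1 | 1
1 | 1 | 0 | 0
1 | 1 | 1 | 1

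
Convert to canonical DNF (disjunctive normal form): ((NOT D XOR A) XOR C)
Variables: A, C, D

(NOT A AND NOT C AND NOT D) OR (NOT A AND C AND D) OR (A AND NOT C AND D) OR (A AND C AND NOT D)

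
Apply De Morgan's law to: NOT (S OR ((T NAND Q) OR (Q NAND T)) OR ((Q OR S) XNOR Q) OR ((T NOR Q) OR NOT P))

NOT S AND NOT ((T NAND Q) OR (Q NAND T)) AND NOT ((Q OR S) XNOR Q) AND NOT ((T NOR Q) OR NOT P)
De Morgan's: NOT(OR of terms) = AND of negations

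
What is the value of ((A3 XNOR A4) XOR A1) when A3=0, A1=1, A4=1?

Substituting: ((0 XNOR 1) XOR 1)
= 1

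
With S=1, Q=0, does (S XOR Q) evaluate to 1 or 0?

Substituting: (1 XOR 0)
= 1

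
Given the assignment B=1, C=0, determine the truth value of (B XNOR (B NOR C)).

Substituting: (1 XNOR (1 NOR 0))
= 0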